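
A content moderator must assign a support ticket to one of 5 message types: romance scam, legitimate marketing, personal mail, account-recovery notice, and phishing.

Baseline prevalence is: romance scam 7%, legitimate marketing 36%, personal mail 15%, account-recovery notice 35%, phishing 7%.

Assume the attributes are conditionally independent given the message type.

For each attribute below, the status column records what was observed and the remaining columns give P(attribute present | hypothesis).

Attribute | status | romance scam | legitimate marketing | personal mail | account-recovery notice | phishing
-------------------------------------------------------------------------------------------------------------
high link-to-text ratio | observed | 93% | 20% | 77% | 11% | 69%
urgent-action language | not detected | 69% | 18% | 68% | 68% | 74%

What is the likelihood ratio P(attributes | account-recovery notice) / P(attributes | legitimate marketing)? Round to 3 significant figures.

The Bayes factor is the ratio of the joint likelihoods of the attribute pattern under the two hypotheses (using 1 − P(present | H) for each absent attribute).
  account-recovery notice: 0.11 × (1 − 0.68) = 0.0352
  legitimate marketing: 0.20 × (1 − 0.18) = 0.164
Bayes factor = 0.0352 / 0.164 ≈ 0.215

0.215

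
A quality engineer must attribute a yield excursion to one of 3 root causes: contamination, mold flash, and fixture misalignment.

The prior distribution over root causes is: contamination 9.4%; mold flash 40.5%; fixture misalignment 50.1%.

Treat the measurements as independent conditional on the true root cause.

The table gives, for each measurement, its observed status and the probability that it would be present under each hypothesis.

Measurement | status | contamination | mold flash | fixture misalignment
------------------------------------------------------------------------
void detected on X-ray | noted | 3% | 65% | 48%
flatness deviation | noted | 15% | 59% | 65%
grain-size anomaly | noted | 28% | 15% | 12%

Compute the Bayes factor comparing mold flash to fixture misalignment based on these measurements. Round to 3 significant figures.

Joint likelihood of the measurement pattern under each hypothesis:
  mold flash: 0.65 × 0.59 × 0.15 = 0.057525
  fixture misalignment: 0.48 × 0.65 × 0.12 = 0.03744
Bayes factor = 0.057525 / 0.03744 ≈ 1.54

1.54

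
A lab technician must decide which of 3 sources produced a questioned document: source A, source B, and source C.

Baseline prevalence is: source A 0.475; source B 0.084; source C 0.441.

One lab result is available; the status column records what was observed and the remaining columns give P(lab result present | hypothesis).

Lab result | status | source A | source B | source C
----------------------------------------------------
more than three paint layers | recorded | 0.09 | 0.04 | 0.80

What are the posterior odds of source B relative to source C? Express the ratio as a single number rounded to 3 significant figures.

0.00952

The normalizing constant cancels in an odds ratio, so compute prior × likelihood for the two hypotheses only:
  source B: 0.084 × 0.04 = 0.00336
  source C: 0.441 × 0.80 = 0.3528
Odds(source B : source C) = 0.00336 / 0.3528 ≈ 0.00952.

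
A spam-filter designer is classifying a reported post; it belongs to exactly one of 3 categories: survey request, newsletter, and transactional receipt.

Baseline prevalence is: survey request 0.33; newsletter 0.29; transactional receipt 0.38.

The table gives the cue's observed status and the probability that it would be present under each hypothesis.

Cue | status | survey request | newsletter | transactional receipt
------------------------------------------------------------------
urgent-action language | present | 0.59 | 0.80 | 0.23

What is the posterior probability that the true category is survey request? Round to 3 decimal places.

0.379

By Bayes' rule, the unnormalized weight for each hypothesis is prior × likelihood:
  survey request: 0.33 × 0.59 = 0.1947
  newsletter: 0.29 × 0.80 = 0.232
  transactional receipt: 0.38 × 0.23 = 0.0874
The unnormalized weights sum to 0.5141.
P(survey request | evidence) = 0.1947 / 0.5141 ≈ 0.379.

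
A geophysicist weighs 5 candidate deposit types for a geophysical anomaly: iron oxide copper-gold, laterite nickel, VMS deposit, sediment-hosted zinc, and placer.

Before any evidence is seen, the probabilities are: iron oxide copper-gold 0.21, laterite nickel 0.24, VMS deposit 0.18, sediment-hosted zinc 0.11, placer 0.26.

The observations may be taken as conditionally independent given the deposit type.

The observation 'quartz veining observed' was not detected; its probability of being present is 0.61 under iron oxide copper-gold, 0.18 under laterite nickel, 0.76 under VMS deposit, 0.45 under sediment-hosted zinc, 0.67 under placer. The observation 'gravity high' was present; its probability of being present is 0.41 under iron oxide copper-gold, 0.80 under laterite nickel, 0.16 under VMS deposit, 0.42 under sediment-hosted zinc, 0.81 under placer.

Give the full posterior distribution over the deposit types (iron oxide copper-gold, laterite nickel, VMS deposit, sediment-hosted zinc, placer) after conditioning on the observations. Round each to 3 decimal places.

For each hypothesis, the unnormalized posterior weight is prior × product of the observation likelihoods (using 1 − P(present | H) for each absent observation):
  iron oxide copper-gold: 0.21 × (1 − 0.61) × 0.41 = 0.033579
  laterite nickel: 0.24 × (1 − 0.18) × 0.80 = 0.15744
  VMS deposit: 0.18 × (1 − 0.76) × 0.16 = 0.006912
  sediment-hosted zinc: 0.11 × (1 − 0.45) × 0.42 = 0.02541
  placer: 0.26 × (1 − 0.67) × 0.81 = 0.069498
Normalizing constant Z = 0.033579 + 0.15744 + 0.006912 + 0.02541 + 0.069498 = 0.29284.
P(iron oxide copper-gold | evidence) = 0.033579 / 0.29284 ≈ 0.115
P(laterite nickel | evidence) = 0.15744 / 0.29284 ≈ 0.538
P(VMS deposit | evidence) = 0.006912 / 0.29284 ≈ 0.024
P(sediment-hosted zinc | evidence) = 0.02541 / 0.29284 ≈ 0.087
P(placer | evidence) = 0.069498 / 0.29284 ≈ 0.237

0.115, 0.538, 0.024, 0.087, 0.237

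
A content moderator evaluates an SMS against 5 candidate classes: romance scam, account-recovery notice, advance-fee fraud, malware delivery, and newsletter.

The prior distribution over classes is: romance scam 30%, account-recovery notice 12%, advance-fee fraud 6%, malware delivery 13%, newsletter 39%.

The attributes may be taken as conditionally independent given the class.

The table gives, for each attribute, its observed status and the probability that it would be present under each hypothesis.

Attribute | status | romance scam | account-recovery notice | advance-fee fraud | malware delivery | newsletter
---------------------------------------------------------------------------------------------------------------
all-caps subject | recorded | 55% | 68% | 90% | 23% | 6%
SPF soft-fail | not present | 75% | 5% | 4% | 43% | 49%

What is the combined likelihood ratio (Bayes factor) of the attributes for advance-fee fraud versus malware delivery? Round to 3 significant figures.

6.59

Joint likelihood of the attribute pattern under each hypothesis (using 1 − P(present | H) for each absent attribute):
  advance-fee fraud: 0.90 × (1 − 0.04) = 0.864
  malware delivery: 0.23 × (1 − 0.43) = 0.1311
Bayes factor = 0.864 / 0.1311 ≈ 6.59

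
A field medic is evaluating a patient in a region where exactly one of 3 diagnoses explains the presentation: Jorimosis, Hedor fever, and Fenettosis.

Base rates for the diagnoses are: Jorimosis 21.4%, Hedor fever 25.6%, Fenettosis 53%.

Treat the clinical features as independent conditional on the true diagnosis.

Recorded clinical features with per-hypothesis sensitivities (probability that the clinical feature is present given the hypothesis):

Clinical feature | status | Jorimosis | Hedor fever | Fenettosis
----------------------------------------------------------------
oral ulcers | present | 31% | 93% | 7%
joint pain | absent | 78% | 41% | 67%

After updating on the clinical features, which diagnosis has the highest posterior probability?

Hedor fever

By Bayes' rule with conditional independence, the unnormalized weight for each hypothesis is prior × ∏ likelihoods (using 1 − P(present | H) for each absent clinical feature):
  Jorimosis: 0.214 × 0.31 × (1 − 0.78) = 0.014595
  Hedor fever: 0.256 × 0.93 × (1 − 0.41) = 0.14047
  Fenettosis: 0.530 × 0.07 × (1 − 0.67) = 0.012243
Normalizing constant Z = 0.014595 + 0.14047 + 0.012243 = 0.16731.
P(Jorimosis | evidence) ≈ 0.014595 / 0.16731 ≈ 0.087
P(Hedor fever | evidence) ≈ 0.14047 / 0.16731 ≈ 0.840
P(Fenettosis | evidence) ≈ 0.012243 / 0.16731 ≈ 0.073
The largest is 0.840, so Hedor fever is most probable.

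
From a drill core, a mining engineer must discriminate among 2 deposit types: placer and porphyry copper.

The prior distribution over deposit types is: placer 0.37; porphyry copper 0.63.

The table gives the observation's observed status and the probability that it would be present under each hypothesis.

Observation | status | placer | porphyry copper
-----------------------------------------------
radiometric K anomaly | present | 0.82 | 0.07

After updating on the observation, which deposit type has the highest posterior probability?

By Bayes' rule, the unnormalized weight for each hypothesis is prior × likelihood:
  placer: 0.37 × 0.82 = 0.3034
  porphyry copper: 0.63 × 0.07 = 0.0441
Marginal likelihood of the evidence = 0.3475.
P(placer | evidence) ≈ 0.3034 / 0.3475 ≈ 0.873
P(porphyry copper | evidence) ≈ 0.0441 / 0.3475 ≈ 0.127
The largest is 0.873, so placer is most probable.

placer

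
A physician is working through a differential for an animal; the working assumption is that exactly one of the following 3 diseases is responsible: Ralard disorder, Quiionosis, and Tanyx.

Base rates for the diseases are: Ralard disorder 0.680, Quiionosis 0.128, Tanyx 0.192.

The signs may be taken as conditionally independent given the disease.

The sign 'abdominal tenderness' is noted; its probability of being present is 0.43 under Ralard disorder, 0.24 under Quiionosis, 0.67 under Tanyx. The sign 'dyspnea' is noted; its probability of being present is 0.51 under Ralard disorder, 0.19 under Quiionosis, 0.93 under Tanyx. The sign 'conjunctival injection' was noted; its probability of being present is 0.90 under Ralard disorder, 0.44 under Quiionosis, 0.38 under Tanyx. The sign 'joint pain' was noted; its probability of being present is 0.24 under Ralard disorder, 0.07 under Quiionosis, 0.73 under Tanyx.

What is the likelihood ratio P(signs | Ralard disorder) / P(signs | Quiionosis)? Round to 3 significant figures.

Joint likelihood of the sign pattern under each hypothesis:
  Ralard disorder: 0.43 × 0.51 × 0.90 × 0.24 = 0.047369
  Quiionosis: 0.24 × 0.19 × 0.44 × 0.07 = 0.0014045
Bayes factor = 0.047369 / 0.0014045 ≈ 33.7

33.7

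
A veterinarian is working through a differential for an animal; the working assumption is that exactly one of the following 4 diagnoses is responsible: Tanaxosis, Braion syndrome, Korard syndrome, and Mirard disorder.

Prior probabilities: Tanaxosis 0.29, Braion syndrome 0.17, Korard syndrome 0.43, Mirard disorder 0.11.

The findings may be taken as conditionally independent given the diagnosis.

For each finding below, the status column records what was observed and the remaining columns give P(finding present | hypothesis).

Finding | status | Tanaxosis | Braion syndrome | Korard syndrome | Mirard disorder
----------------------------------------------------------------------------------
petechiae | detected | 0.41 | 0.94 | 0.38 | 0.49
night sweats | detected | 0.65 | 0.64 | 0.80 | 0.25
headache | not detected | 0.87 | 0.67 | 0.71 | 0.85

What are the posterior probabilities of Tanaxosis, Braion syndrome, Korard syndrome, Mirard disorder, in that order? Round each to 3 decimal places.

0.120, 0.403, 0.453, 0.024

For each hypothesis, the unnormalized posterior weight is prior × product of the finding likelihoods (using 1 − P(present | H) for each absent finding):
  Tanaxosis: 0.29 × 0.41 × 0.65 × (1 − 0.87) = 0.010047
  Braion syndrome: 0.17 × 0.94 × 0.64 × (1 − 0.67) = 0.03375
  Korard syndrome: 0.43 × 0.38 × 0.80 × (1 − 0.71) = 0.037909
  Mirard disorder: 0.11 × 0.49 × 0.25 × (1 − 0.85) = 0.0020213
Marginal likelihood of the evidence = 0.083727.
P(Tanaxosis | evidence) = 0.010047 / 0.083727 ≈ 0.120
P(Braion syndrome | evidence) = 0.03375 / 0.083727 ≈ 0.403
P(Korard syndrome | evidence) = 0.037909 / 0.083727 ≈ 0.453
P(Mirard disorder | evidence) = 0.0020213 / 0.083727 ≈ 0.024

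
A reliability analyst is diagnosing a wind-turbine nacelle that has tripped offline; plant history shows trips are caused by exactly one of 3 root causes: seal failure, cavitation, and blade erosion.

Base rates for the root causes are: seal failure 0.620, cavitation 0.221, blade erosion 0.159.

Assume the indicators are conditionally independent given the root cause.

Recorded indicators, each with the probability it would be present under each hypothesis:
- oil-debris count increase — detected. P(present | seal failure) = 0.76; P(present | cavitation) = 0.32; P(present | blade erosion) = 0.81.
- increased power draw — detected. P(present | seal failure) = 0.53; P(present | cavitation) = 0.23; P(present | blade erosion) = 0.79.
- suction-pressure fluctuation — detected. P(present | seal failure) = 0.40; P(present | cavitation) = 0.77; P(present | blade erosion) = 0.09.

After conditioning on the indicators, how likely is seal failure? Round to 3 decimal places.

For each hypothesis, the unnormalized posterior weight is prior × product of the indicator likelihoods:
  seal failure: 0.620 × 0.76 × 0.53 × 0.40 = 0.099894
  cavitation: 0.221 × 0.32 × 0.23 × 0.77 = 0.012525
  blade erosion: 0.159 × 0.81 × 0.79 × 0.09 = 0.009157
The unnormalized weights sum to 0.12158.
P(seal failure | evidence) = 0.099894 / 0.12158 ≈ 0.822.

0.822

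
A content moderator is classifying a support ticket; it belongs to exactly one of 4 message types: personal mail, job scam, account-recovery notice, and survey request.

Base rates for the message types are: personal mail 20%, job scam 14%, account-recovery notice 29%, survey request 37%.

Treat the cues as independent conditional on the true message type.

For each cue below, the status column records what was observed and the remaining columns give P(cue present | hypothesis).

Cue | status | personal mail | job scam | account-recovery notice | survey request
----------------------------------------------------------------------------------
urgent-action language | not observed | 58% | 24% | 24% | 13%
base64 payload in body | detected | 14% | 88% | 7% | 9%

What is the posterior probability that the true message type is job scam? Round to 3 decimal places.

Multiply each prior by the joint likelihood of the cue pattern (using 1 − P(present | H) for each absent cue):
  personal mail: 0.20 × (1 − 0.58) × 0.14 = 0.01176
  job scam: 0.14 × (1 − 0.24) × 0.88 = 0.093632
  account-recovery notice: 0.29 × (1 − 0.24) × 0.07 = 0.015428
  survey request: 0.37 × (1 − 0.13) × 0.09 = 0.028971
Marginal likelihood of the evidence = 0.14979.
P(job scam | evidence) = 0.093632 / 0.14979 ≈ 0.625.

0.625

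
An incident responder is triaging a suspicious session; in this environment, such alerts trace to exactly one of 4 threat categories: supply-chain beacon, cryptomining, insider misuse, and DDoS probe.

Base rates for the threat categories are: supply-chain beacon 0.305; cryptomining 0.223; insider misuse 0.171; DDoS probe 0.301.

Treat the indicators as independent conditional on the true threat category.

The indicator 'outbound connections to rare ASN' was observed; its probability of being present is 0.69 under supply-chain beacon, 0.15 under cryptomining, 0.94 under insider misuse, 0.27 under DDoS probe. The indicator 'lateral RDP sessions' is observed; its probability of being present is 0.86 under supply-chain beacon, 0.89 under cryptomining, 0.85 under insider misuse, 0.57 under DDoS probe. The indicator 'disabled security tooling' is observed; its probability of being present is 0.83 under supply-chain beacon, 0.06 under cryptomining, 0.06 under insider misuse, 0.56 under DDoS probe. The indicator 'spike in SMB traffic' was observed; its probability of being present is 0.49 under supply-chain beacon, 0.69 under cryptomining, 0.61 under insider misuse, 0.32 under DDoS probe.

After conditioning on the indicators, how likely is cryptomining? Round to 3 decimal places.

0.014

For each hypothesis, the unnormalized posterior weight is prior × product of the indicator likelihoods:
  supply-chain beacon: 0.305 × 0.69 × 0.86 × 0.83 × 0.49 = 0.073607
  cryptomining: 0.223 × 0.15 × 0.89 × 0.06 × 0.69 = 0.0012325
  insider misuse: 0.171 × 0.94 × 0.85 × 0.06 × 0.61 = 0.0050006
  DDoS probe: 0.301 × 0.27 × 0.57 × 0.56 × 0.32 = 0.0083012
Normalizing constant Z = 0.073607 + 0.0012325 + 0.0050006 + 0.0083012 = 0.088142.
P(cryptomining | evidence) = 0.0012325 / 0.088142 ≈ 0.014.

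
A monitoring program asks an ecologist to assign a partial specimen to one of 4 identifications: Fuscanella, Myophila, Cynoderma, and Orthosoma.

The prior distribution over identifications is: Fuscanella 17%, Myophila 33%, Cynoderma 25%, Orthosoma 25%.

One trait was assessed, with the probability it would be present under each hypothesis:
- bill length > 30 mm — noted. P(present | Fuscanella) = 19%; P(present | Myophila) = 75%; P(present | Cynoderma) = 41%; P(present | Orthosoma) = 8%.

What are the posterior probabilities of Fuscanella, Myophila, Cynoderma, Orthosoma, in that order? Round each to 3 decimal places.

0.080, 0.615, 0.255, 0.050

Multiply each prior by the likelihood of the trait:
  Fuscanella: 0.17 × 0.19 = 0.0323
  Myophila: 0.33 × 0.75 = 0.2475
  Cynoderma: 0.25 × 0.41 = 0.1025
  Orthosoma: 0.25 × 0.08 = 0.02
Marginal likelihood of the evidence = 0.4023.
P(Fuscanella | evidence) = 0.0323 / 0.4023 ≈ 0.080
P(Myophila | evidence) = 0.2475 / 0.4023 ≈ 0.615
P(Cynoderma | evidence) = 0.1025 / 0.4023 ≈ 0.255
P(Orthosoma | evidence) = 0.02 / 0.4023 ≈ 0.050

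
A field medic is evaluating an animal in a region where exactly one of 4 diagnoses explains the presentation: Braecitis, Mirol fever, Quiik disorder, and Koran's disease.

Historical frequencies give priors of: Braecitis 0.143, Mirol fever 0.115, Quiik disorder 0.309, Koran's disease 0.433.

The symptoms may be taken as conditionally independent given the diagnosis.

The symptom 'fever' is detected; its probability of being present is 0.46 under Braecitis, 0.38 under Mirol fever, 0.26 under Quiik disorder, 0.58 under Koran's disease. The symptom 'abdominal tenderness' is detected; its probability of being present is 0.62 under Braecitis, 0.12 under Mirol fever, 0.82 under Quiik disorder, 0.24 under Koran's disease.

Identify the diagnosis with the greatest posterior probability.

By Bayes' rule with conditional independence, the unnormalized weight for each hypothesis is prior × ∏ likelihoods:
  Braecitis: 0.143 × 0.46 × 0.62 = 0.040784
  Mirol fever: 0.115 × 0.38 × 0.12 = 0.005244
  Quiik disorder: 0.309 × 0.26 × 0.82 = 0.065879
  Koran's disease: 0.433 × 0.58 × 0.24 = 0.060274
Marginal likelihood of the evidence = 0.17218.
P(Braecitis | evidence) ≈ 0.040784 / 0.17218 ≈ 0.237
P(Mirol fever | evidence) ≈ 0.005244 / 0.17218 ≈ 0.030
P(Quiik disorder | evidence) ≈ 0.065879 / 0.17218 ≈ 0.383
P(Koran's disease | evidence) ≈ 0.060274 / 0.17218 ≈ 0.350
The largest is 0.383, so Quiik disorder is most probable.

Quiik disorder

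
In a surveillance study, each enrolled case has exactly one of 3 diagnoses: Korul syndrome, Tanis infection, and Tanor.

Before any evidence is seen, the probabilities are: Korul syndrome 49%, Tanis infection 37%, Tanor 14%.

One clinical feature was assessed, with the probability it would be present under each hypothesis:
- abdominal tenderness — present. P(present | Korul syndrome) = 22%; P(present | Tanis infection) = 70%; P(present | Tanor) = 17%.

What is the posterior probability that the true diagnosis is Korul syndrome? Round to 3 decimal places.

0.276

By Bayes' rule, the unnormalized weight for each hypothesis is prior × likelihood:
  Korul syndrome: 0.49 × 0.22 = 0.1078
  Tanis infection: 0.37 × 0.70 = 0.259
  Tanor: 0.14 × 0.17 = 0.0238
Normalizing constant Z = 0.1078 + 0.259 + 0.0238 = 0.3906.
P(Korul syndrome | evidence) = 0.1078 / 0.3906 ≈ 0.276.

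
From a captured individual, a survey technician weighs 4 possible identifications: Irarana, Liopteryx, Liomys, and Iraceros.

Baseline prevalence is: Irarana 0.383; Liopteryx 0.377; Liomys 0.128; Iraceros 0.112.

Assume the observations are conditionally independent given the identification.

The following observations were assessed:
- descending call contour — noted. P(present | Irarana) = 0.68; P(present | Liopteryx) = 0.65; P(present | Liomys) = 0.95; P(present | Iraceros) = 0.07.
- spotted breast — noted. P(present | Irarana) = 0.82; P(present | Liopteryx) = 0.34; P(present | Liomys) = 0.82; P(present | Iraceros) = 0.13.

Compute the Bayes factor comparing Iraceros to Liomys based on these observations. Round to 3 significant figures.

0.0117

The Bayes factor is the ratio of the joint likelihoods of the evidence pattern under the two hypotheses.
  Iraceros: 0.07 × 0.13 = 0.0091
  Liomys: 0.95 × 0.82 = 0.779
Bayes factor = 0.0091 / 0.779 ≈ 0.0117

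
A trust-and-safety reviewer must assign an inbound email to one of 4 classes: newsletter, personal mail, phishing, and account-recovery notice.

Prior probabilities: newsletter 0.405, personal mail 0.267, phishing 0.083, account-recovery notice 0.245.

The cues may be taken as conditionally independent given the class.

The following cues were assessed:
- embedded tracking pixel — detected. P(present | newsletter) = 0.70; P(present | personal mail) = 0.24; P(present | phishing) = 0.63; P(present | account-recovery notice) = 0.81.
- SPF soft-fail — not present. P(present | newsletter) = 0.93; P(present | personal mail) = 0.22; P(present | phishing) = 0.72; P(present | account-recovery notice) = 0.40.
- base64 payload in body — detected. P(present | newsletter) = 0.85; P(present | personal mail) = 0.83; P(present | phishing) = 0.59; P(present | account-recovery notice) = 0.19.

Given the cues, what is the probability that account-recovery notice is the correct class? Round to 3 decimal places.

0.252

For each hypothesis, the unnormalized posterior weight is prior × product of the cue likelihoods (using 1 − P(present | H) for each absent cue):
  newsletter: 0.405 × 0.70 × (1 − 0.93) × 0.85 = 0.016868
  personal mail: 0.267 × 0.24 × (1 − 0.22) × 0.83 = 0.041485
  phishing: 0.083 × 0.63 × (1 − 0.72) × 0.59 = 0.0086383
  account-recovery notice: 0.245 × 0.81 × (1 − 0.40) × 0.19 = 0.022623
Normalizing constant Z = 0.016868 + 0.041485 + 0.0086383 + 0.022623 = 0.089615.
P(account-recovery notice | evidence) = 0.022623 / 0.089615 ≈ 0.252.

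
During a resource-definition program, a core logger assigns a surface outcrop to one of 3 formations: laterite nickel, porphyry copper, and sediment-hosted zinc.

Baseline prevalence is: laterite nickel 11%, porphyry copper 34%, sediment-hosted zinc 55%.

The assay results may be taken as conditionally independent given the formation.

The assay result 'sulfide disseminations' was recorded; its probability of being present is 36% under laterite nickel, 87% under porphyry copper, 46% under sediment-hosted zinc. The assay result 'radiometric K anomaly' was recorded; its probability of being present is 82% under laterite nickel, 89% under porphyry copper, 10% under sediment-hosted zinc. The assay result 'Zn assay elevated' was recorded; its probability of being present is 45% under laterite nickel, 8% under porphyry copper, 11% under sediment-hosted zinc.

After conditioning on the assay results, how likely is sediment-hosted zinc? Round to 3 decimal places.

For each hypothesis, the unnormalized posterior weight is prior × product of the assay result likelihoods:
  laterite nickel: 0.11 × 0.36 × 0.82 × 0.45 = 0.014612
  porphyry copper: 0.34 × 0.87 × 0.89 × 0.08 = 0.021061
  sediment-hosted zinc: 0.55 × 0.46 × 0.10 × 0.11 = 0.002783
The unnormalized weights sum to 0.038456.
P(sediment-hosted zinc | evidence) = 0.002783 / 0.038456 ≈ 0.072.

0.072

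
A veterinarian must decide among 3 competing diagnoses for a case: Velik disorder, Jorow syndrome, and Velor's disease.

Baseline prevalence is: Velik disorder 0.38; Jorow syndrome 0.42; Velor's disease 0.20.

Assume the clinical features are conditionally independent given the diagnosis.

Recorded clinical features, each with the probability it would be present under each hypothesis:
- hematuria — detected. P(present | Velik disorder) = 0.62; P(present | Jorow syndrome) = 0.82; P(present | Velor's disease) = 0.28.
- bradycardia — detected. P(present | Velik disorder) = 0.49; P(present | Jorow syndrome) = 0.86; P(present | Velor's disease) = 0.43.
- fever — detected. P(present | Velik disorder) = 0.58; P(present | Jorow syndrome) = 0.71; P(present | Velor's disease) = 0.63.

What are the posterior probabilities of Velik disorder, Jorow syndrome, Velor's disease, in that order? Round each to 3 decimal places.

0.229, 0.719, 0.052

For each hypothesis, the unnormalized posterior weight is prior × product of the clinical feature likelihoods:
  Velik disorder: 0.38 × 0.62 × 0.49 × 0.58 = 0.066958
  Jorow syndrome: 0.42 × 0.82 × 0.86 × 0.71 = 0.21029
  Velor's disease: 0.20 × 0.28 × 0.43 × 0.63 = 0.01517
Normalizing constant Z = 0.066958 + 0.21029 + 0.01517 = 0.29242.
P(Velik disorder | evidence) = 0.066958 / 0.29242 ≈ 0.229
P(Jorow syndrome | evidence) = 0.21029 / 0.29242 ≈ 0.719
P(Velor's disease | evidence) = 0.01517 / 0.29242 ≈ 0.052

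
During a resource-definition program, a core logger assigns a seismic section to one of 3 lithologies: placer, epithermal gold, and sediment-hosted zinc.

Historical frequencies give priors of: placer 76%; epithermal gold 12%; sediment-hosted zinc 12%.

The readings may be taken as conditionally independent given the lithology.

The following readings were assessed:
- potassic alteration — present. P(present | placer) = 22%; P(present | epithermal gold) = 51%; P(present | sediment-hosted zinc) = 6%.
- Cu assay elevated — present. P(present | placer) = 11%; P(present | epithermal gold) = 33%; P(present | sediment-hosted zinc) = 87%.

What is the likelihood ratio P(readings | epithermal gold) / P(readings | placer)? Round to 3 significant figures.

The Bayes factor is the ratio of the joint likelihoods of the reading pattern under the two hypotheses.
  epithermal gold: 0.51 × 0.33 = 0.1683
  placer: 0.22 × 0.11 = 0.0242
Bayes factor = 0.1683 / 0.0242 ≈ 6.95

6.95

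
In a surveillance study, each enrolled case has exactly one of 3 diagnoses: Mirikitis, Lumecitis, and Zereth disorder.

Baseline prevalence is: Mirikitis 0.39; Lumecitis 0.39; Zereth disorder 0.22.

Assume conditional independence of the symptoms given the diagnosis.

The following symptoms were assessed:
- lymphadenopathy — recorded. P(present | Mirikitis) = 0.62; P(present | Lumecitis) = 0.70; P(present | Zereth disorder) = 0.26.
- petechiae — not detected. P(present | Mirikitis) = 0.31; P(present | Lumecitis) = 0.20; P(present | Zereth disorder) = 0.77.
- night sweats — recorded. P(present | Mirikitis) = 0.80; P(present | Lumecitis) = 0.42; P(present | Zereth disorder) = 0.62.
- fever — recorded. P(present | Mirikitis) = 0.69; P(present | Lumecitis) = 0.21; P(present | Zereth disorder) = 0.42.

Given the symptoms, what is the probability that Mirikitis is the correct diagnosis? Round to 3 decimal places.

0.802

Multiply each prior by the joint likelihood of the symptom pattern (using 1 − P(present | H) for each absent symptom):
  Mirikitis: 0.39 × 0.62 × (1 − 0.31) × 0.80 × 0.69 = 0.092097
  Lumecitis: 0.39 × 0.70 × (1 − 0.20) × 0.42 × 0.21 = 0.019263
  Zereth disorder: 0.22 × 0.26 × (1 − 0.77) × 0.62 × 0.42 = 0.0034258
Normalizing constant Z = 0.092097 + 0.019263 + 0.0034258 = 0.11479.
P(Mirikitis | evidence) = 0.092097 / 0.11479 ≈ 0.802.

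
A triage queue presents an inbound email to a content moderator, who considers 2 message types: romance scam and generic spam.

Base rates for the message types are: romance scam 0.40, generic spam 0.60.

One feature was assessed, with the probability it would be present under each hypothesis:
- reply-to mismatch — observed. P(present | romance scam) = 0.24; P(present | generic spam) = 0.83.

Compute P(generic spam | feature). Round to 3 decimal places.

0.838

Multiply each prior by the likelihood of the feature:
  romance scam: 0.40 × 0.24 = 0.096
  generic spam: 0.60 × 0.83 = 0.498
Marginal likelihood of the evidence = 0.594.
P(generic spam | evidence) = 0.498 / 0.594 ≈ 0.838.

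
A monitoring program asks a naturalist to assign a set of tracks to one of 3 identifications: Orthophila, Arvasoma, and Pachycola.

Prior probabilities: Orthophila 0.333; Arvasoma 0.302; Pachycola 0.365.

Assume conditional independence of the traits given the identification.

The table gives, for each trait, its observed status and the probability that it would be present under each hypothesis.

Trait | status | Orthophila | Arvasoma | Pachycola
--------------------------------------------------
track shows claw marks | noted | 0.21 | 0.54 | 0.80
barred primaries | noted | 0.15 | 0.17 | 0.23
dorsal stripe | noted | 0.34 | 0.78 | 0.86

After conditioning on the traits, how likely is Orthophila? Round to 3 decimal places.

0.043

For each hypothesis, the unnormalized posterior weight is prior × product of the trait likelihoods:
  Orthophila: 0.333 × 0.21 × 0.15 × 0.34 = 0.0035664
  Arvasoma: 0.302 × 0.54 × 0.17 × 0.78 = 0.021624
  Pachycola: 0.365 × 0.80 × 0.23 × 0.86 = 0.057758
Normalizing constant Z = 0.0035664 + 0.021624 + 0.057758 = 0.082948.
P(Orthophila | evidence) = 0.0035664 / 0.082948 ≈ 0.043.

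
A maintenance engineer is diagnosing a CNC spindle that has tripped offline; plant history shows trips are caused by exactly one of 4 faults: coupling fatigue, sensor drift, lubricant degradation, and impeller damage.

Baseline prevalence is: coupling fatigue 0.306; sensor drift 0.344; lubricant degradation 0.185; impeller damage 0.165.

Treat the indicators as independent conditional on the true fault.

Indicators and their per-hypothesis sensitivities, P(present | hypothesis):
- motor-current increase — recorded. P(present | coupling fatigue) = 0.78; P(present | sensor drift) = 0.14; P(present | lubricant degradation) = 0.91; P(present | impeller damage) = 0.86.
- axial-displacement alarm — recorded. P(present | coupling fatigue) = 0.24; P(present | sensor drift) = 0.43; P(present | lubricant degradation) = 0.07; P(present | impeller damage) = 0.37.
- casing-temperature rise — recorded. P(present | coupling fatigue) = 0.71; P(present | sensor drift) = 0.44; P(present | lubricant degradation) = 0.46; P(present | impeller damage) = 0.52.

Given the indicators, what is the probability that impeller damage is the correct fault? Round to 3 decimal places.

0.331

By Bayes' rule with conditional independence, the unnormalized weight for each hypothesis is prior × ∏ likelihoods:
  coupling fatigue: 0.306 × 0.78 × 0.24 × 0.71 = 0.040671
  sensor drift: 0.344 × 0.14 × 0.43 × 0.44 = 0.0091119
  lubricant degradation: 0.185 × 0.91 × 0.07 × 0.46 = 0.0054209
  impeller damage: 0.165 × 0.86 × 0.37 × 0.52 = 0.027302
The unnormalized weights sum to 0.082505.
P(impeller damage | evidence) = 0.027302 / 0.082505 ≈ 0.331.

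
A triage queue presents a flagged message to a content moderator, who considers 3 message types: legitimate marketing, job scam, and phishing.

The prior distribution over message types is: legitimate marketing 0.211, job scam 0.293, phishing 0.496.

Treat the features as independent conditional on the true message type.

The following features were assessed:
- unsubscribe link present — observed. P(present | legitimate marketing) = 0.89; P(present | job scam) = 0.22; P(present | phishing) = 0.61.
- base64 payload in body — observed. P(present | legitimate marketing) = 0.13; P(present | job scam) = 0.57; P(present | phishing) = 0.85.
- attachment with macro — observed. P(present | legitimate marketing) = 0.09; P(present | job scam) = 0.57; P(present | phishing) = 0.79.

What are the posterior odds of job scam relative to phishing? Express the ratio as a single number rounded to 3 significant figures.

Unnormalized posterior weight (prior times the feature likelihoods) for each of the two hypotheses:
  job scam: 0.293 × 0.22 × 0.57 × 0.57 = 0.020943
  phishing: 0.496 × 0.61 × 0.85 × 0.79 = 0.20317
Odds(job scam : phishing) = 0.020943 / 0.20317 ≈ 0.103.

0.103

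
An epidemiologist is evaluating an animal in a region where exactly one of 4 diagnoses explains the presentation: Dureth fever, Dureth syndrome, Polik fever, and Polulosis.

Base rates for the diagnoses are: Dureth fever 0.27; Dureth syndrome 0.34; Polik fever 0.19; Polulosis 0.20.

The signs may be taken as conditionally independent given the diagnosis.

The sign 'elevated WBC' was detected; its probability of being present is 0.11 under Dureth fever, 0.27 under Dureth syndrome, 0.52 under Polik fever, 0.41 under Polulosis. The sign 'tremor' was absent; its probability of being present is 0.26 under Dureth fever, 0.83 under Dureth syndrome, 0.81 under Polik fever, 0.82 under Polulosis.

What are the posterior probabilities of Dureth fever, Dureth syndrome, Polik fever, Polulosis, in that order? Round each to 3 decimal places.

For each hypothesis, the unnormalized posterior weight is prior × product of the sign likelihoods (using 1 − P(present | H) for each absent sign):
  Dureth fever: 0.27 × 0.11 × (1 − 0.26) = 0.021978
  Dureth syndrome: 0.34 × 0.27 × (1 − 0.83) = 0.015606
  Polik fever: 0.19 × 0.52 × (1 − 0.81) = 0.018772
  Polulosis: 0.20 × 0.41 × (1 − 0.82) = 0.01476
The unnormalized weights sum to 0.071116.
P(Dureth fever | evidence) = 0.021978 / 0.071116 ≈ 0.309
P(Dureth syndrome | evidence) = 0.015606 / 0.071116 ≈ 0.219
P(Polik fever | evidence) = 0.018772 / 0.071116 ≈ 0.264
P(Polulosis | evidence) = 0.01476 / 0.071116 ≈ 0.208

0.309, 0.219, 0.264, 0.208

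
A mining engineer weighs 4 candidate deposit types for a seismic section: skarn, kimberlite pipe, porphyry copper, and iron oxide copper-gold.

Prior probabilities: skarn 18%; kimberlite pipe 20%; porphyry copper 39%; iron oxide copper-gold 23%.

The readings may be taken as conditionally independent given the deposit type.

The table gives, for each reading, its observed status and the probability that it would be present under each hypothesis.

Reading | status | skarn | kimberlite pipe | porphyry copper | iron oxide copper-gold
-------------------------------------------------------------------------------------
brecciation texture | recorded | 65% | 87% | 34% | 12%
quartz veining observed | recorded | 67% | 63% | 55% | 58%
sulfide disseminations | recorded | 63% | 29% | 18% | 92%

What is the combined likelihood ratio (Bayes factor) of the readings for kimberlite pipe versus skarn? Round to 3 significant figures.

0.579

Take the product of per-reading likelihoods under each hypothesis, then divide.
  kimberlite pipe: 0.87 × 0.63 × 0.29 = 0.15895
  skarn: 0.65 × 0.67 × 0.63 = 0.27437
Bayes factor = 0.15895 / 0.27437 ≈ 0.579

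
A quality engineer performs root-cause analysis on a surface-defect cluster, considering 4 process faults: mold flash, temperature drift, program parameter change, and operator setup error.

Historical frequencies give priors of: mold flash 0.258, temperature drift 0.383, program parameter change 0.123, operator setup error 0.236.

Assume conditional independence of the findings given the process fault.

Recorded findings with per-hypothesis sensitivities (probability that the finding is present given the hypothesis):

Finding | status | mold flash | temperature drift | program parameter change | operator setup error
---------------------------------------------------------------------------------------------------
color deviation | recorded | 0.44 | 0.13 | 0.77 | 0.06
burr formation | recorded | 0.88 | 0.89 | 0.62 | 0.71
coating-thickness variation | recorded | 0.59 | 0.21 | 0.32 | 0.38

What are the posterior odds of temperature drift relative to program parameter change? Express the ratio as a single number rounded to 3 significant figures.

0.495

Unnormalized posterior weight (prior times the finding likelihoods) for each of the two hypotheses:
  temperature drift: 0.383 × 0.13 × 0.89 × 0.21 = 0.0093058
  program parameter change: 0.123 × 0.77 × 0.62 × 0.32 = 0.01879
Odds(temperature drift : program parameter change) = 0.0093058 / 0.01879 ≈ 0.495.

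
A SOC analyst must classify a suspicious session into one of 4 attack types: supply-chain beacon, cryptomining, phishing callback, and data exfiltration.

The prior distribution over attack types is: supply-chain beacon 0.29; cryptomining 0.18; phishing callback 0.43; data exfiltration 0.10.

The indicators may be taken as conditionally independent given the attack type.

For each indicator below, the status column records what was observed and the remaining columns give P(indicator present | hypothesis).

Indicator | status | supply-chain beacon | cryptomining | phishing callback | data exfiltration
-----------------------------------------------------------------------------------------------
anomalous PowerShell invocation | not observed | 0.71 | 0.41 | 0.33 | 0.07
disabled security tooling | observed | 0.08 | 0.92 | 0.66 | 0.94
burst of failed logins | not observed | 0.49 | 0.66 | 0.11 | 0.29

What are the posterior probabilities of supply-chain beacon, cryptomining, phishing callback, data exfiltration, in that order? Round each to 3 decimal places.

Multiply each prior by the joint likelihood of the indicator pattern (using 1 − P(present | H) for each absent indicator):
  supply-chain beacon: 0.29 × (1 − 0.71) × 0.08 × (1 − 0.49) = 0.0034313
  cryptomining: 0.18 × (1 − 0.41) × 0.92 × (1 − 0.66) = 0.033219
  phishing callback: 0.43 × (1 − 0.33) × 0.66 × (1 − 0.11) = 0.16923
  data exfiltration: 0.10 × (1 − 0.07) × 0.94 × (1 − 0.29) = 0.062068
Marginal likelihood of the evidence = 0.26795.
P(supply-chain beacon | evidence) = 0.0034313 / 0.26795 ≈ 0.013
P(cryptomining | evidence) = 0.033219 / 0.26795 ≈ 0.124
P(phishing callback | evidence) = 0.16923 / 0.26795 ≈ 0.632
P(data exfiltration | evidence) = 0.062068 / 0.26795 ≈ 0.232

0.013, 0.124, 0.632, 0.232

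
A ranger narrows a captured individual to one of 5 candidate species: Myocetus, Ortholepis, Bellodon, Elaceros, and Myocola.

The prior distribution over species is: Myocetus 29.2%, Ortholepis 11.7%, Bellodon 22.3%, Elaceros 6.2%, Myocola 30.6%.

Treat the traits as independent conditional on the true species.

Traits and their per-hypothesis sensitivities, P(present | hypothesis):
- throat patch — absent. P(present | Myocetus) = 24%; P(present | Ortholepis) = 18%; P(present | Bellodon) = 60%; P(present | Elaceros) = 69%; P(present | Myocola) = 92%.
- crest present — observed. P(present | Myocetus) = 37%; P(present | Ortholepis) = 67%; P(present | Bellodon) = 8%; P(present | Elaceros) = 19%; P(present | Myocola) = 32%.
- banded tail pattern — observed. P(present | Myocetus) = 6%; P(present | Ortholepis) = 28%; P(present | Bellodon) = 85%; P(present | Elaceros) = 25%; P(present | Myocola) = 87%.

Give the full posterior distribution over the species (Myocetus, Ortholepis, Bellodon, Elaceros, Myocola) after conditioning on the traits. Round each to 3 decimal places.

0.134, 0.490, 0.165, 0.025, 0.186

Multiply each prior by the joint likelihood of the trait pattern (using 1 − P(present | H) for each absent trait):
  Myocetus: 0.292 × (1 − 0.24) × 0.37 × 0.06 = 0.0049266
  Ortholepis: 0.117 × (1 − 0.18) × 0.67 × 0.28 = 0.017998
  Bellodon: 0.223 × (1 − 0.60) × 0.08 × 0.85 = 0.0060656
  Elaceros: 0.062 × (1 − 0.69) × 0.19 × 0.25 = 0.00091295
  Myocola: 0.306 × (1 − 0.92) × 0.32 × 0.87 = 0.0068152
The unnormalized weights sum to 0.036719.
P(Myocetus | evidence) = 0.0049266 / 0.036719 ≈ 0.134
P(Ortholepis | evidence) = 0.017998 / 0.036719 ≈ 0.490
P(Bellodon | evidence) = 0.0060656 / 0.036719 ≈ 0.165
P(Elaceros | evidence) = 0.00091295 / 0.036719 ≈ 0.025
P(Myocola | evidence) = 0.0068152 / 0.036719 ≈ 0.186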